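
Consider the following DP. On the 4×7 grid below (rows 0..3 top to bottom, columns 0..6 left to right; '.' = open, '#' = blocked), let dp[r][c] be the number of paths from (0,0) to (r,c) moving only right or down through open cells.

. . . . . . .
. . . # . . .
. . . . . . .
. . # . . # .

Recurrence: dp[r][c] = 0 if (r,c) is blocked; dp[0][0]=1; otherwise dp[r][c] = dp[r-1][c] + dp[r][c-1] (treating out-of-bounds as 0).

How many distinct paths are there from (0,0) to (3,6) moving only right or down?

r\c   0   1   2   3   4   5   6
  0   1   1   1   1   1   1   1
  1   1   2   3   0   1   2   3
  2   1   3   6   6   7   9  12
  3   1   4   0   6  13   0  12

12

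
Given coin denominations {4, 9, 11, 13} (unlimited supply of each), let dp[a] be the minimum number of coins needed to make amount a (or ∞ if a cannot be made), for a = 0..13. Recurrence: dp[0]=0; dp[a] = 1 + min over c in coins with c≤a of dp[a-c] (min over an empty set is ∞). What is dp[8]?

 a  0  1  2  3  4  5  6  7  8  9 10 11 12 13
dp  0  -  -  -  1  -  -  -  2  1  -  1  3  1
(- denotes ∞ / unreachable)

2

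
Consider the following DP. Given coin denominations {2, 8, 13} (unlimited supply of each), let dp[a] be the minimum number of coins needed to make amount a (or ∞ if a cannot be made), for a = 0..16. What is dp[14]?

4

 a  0  1  2  3  4  5  6  7  8  9 10 11 12 13 14 15 16
dp  0  -  1  -  2  -  3  -  1  -  2  -  3  1  4  2  2
(- denotes ∞ / unreachable)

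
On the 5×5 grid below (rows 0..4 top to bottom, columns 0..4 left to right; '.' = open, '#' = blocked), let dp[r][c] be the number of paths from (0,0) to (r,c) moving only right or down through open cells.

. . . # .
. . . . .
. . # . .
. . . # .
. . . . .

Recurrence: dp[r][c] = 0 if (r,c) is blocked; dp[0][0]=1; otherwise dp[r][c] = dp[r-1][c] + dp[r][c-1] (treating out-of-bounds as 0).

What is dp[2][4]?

r\c   0   1   2   3   4
  0   1   1   1   0   0
  1   1   2   3   3   3
  2   1   3   0   3   6
  3   1   4   4   0   6
  4   1   5   9   9  15

6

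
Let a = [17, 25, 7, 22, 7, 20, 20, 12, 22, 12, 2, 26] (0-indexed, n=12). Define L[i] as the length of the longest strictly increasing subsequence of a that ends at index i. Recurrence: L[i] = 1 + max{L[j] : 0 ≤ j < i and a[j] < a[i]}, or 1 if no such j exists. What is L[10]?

   i    0    1    2    3    4    5    6    7    8    9   10   11
a[i]   17   25    7   22    7   20   20   12   22   12    2   26
L[i]    1    2    1    2    1    2    2    2    3    2    1    4

1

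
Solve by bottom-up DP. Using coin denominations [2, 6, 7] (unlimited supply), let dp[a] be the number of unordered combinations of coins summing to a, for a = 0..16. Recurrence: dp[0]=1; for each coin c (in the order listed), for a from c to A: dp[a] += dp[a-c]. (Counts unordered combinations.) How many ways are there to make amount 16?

4

after  coin     0     1     2     3     4     5     6     7     8     9    10    11    12    13    14    15    16
          2     1     0     1     0     1     0     1     0     1     0     1     0     1     0     1     0     1
          6     1     0     1     0     1     0     2     0     2     0     2     0     3     0     3     0     3
          7     1     0     1     0     1     0     2     1     2     1     2     1     3     2     4     2     4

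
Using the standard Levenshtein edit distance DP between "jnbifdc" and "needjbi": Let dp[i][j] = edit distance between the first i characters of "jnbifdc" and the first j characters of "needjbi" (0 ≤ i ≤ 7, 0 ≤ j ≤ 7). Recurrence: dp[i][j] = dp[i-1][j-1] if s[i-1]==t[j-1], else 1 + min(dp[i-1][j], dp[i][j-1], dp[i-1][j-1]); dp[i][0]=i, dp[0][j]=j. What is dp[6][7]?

7

   ''  n  e  e  d  j  b  i
''  0  1  2  3  4  5  6  7
 j  1  1  2  3  4  4  5  6
 n  2  1  2  3  4  5  5  6
 b  3  2  2  3  4  5  5  6
 i  4  3  3  3  4  5  6  5
 f  5  4  4  4  4  5  6  6
 d  6  5  5  5  4  5  6  7
 c  7  6  6  6  5  5  6  7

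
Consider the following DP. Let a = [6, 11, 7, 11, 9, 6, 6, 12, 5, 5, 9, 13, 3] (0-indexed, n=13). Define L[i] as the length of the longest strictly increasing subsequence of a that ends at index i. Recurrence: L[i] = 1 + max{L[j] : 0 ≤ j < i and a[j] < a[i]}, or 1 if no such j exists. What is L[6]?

1

   i    0    1    2    3    4    5    6    7    8    9   10   11   12
a[i]    6   11    7   11    9    6    6   12    5    5    9   13    3
L[i]    1    2    2    3    3    1    1    4    1    1    3    5    1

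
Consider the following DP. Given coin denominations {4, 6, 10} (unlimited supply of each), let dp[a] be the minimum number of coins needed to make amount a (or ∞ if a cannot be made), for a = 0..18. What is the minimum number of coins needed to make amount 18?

 a  0  1  2  3  4  5  6  7  8  9 10 11 12 13 14 15 16 17 18
dp  0  -  -  -  1  -  1  -  2  -  1  -  2  -  2  -  2  -  3
(- denotes ∞ / unreachable)

3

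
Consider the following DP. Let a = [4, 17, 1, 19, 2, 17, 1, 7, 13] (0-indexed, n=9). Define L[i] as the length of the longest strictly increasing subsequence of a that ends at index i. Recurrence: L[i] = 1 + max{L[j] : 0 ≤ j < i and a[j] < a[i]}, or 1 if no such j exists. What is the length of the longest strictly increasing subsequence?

4

   i    0    1    2    3    4    5    6    7    8
a[i]    4   17    1   19    2   17    1    7   13
L[i]    1    2    1    3    2    3    1    3    4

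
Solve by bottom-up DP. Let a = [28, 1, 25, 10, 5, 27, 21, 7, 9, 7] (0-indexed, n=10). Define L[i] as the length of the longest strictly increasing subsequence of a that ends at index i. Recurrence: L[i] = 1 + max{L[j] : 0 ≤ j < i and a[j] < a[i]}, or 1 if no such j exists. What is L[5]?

   i    0    1    2    3    4    5    6    7    8    9
a[i]   28    1   25   10    5   27   21    7    9    7
L[i]    1    1    2    2    2    3    3    3    4    3

3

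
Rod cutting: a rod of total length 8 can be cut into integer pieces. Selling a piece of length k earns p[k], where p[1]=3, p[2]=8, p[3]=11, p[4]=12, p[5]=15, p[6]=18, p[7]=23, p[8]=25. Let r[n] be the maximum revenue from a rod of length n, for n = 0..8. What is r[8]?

32

   n    0    1    2    3    4    5    6    7    8
r[n]    0    3    8   11   16   19   24   27   32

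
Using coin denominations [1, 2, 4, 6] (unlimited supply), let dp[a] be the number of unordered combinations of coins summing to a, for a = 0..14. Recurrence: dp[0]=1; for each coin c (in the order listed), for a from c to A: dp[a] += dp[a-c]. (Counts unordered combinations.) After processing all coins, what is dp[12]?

after  coin     0     1     2     3     4     5     6     7     8     9    10    11    12    13    14
          1     1     1     1     1     1     1     1     1     1     1     1     1     1     1     1
          2     1     1     2     2     3     3     4     4     5     5     6     6     7     7     8
          4     1     1     2     2     4     4     6     6     9     9    12    12    16    16    20
          6     1     1     2     2     4     4     7     7    11    11    16    16    23    23    31

23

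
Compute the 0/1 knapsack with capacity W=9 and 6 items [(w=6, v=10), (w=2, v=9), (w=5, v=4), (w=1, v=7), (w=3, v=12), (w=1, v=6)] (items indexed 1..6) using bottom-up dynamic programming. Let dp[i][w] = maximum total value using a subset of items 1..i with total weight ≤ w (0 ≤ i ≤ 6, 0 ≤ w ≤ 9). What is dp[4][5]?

i\w   0   1   2   3   4   5   6   7   8   9
  0   0   0   0   0   0   0   0   0   0   0
  1   0   0   0   0   0   0  10  10  10  10
  2   0   0   9   9   9   9  10  10  19  19
  3   0   0   9   9   9   9  10  13  19  19
  4   0   7   9  16  16  16  16  17  20  26
  5   0   7   9  16  19  21  28  28  28  28
  6   0   7  13  16  22  25  28  34  34  34

16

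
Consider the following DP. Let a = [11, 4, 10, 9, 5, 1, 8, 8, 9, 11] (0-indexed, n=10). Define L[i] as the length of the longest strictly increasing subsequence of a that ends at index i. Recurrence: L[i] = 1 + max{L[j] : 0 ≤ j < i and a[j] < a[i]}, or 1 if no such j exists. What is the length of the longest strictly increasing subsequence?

   i    0    1    2    3    4    5    6    7    8    9
a[i]   11    4   10    9    5    1    8    8    9   11
L[i]    1    1    2    2    2    1    3    3    4    5

5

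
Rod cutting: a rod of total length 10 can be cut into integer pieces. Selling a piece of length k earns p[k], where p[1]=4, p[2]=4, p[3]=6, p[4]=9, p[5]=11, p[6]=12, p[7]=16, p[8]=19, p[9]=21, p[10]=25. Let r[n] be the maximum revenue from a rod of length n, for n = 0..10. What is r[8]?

   n    0    1    2    3    4    5    6    7    8    9   10
r[n]    0    4    8   12   16   20   24   28   32   36   40

32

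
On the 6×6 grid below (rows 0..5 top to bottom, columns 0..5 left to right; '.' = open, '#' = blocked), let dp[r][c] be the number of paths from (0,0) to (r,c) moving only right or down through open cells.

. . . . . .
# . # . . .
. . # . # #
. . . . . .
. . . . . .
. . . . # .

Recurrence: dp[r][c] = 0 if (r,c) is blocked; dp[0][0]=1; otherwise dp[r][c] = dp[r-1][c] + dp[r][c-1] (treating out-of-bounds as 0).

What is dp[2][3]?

1

r\c   0   1   2   3   4   5
  0   1   1   1   1   1   1
  1   0   1   0   1   2   3
  2   0   1   0   1   0   0
  3   0   1   1   2   2   2
  4   0   1   2   4   6   8
  5   0   1   3   7   0   8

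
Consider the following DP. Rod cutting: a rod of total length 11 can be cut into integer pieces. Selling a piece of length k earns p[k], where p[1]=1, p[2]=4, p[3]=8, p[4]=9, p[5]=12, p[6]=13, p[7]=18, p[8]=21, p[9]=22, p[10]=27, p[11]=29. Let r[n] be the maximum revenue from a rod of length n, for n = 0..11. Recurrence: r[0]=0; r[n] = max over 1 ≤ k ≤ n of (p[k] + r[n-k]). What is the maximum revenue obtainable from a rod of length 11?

   n    0    1    2    3    4    5    6    7    8    9   10   11
r[n]    0    1    4    8    9   12   16   18   21   24   27   29

29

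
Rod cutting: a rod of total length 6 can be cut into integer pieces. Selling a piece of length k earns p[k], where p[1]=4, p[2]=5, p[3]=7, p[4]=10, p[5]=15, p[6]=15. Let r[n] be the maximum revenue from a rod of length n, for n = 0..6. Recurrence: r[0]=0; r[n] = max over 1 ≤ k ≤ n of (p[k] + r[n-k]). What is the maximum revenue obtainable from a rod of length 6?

24

   n    0    1    2    3    4    5    6
r[n]    0    4    8   12   16   20   24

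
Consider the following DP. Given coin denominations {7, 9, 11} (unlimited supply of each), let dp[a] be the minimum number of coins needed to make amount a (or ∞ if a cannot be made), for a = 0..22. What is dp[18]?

2

 a  0  1  2  3  4  5  6  7  8  9 10 11 12 13 14 15 16 17 18 19 20 21 22
dp  0  -  -  -  -  -  -  1  -  1  -  1  -  -  2  -  2  -  2  -  2  3  2
(- denotes ∞ / unreachable)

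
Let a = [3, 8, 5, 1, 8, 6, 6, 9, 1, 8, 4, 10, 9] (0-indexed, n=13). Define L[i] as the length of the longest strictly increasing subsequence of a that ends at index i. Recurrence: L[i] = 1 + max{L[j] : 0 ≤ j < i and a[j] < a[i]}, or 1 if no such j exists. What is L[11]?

   i    0    1    2    3    4    5    6    7    8    9   10   11   12
a[i]    3    8    5    1    8    6    6    9    1    8    4   10    9
L[i]    1    2    2    1    3    3    3    4    1    4    2    5    5

5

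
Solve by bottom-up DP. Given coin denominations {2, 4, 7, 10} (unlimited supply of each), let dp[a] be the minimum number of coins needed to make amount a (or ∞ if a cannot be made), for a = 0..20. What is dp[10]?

1

 a  0  1  2  3  4  5  6  7  8  9 10 11 12 13 14 15 16 17 18 19 20
dp  0  -  1  -  1  -  2  1  2  2  1  2  2  3  2  3  3  2  3  3  2
(- denotes ∞ / unreachable)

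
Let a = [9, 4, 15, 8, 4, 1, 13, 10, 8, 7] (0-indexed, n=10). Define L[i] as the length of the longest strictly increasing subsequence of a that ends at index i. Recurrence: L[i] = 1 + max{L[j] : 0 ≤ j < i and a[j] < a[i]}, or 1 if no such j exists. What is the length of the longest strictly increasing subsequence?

3

   i    0    1    2    3    4    5    6    7    8    9
a[i]    9    4   15    8    4    1   13   10    8    7
L[i]    1    1    2    2    1    1    3    3    2    2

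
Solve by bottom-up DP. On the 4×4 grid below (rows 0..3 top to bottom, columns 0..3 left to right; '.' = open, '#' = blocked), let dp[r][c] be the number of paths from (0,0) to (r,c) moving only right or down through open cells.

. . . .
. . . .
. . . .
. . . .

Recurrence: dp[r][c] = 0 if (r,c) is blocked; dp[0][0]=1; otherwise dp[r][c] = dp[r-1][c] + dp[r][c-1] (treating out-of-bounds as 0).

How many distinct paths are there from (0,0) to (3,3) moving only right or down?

20

r\c   0   1   2   3
  0   1   1   1   1
  1   1   2   3   4
  2   1   3   6  10
  3   1   4  10  20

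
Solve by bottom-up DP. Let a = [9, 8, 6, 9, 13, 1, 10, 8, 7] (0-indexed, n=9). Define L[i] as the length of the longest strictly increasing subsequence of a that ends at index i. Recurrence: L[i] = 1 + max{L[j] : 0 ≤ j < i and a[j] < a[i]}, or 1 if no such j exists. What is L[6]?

   i    0    1    2    3    4    5    6    7    8
a[i]    9    8    6    9   13    1   10    8    7
L[i]    1    1    1    2    3    1    3    2    2

3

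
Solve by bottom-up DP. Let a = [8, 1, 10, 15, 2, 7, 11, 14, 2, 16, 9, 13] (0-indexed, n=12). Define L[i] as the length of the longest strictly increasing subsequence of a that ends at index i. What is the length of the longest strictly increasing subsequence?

   i    0    1    2    3    4    5    6    7    8    9   10   11
a[i]    8    1   10   15    2    7   11   14    2   16    9   13
L[i]    1    1    2    3    2    3    4    5    2    6    4    5

6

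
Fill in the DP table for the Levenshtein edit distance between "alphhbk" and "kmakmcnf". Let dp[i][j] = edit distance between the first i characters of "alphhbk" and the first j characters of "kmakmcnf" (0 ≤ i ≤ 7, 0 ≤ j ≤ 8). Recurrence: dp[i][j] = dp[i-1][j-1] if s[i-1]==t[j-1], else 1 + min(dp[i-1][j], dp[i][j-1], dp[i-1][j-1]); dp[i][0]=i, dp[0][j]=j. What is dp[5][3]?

   ''  k  m  a  k  m  c  n  f
''  0  1  2  3  4  5  6  7  8
 a  1  1  2  2  3  4  5  6  7
 l  2  2  2  3  3  4  5  6  7
 p  3  3  3  3  4  4  5  6  7
 h  4  4  4  4  4  5  5  6  7
 h  5  5  5  5  5  5  6  6  7
 b  6  6  6  6  6  6  6  7  7
 k  7  6  7  7  6  7  7  7  8

5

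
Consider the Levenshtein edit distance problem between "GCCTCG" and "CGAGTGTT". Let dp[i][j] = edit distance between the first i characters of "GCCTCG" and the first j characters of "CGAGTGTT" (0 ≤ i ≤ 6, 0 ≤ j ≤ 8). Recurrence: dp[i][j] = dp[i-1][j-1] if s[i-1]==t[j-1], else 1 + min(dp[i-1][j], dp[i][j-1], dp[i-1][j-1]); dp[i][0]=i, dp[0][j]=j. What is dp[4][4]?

   ''  C  G  A  G  T  G  T  T
''  0  1  2  3  4  5  6  7  8
 G  1  1  1  2  3  4  5  6  7
 C  2  1  2  2  3  4  5  6  7
 C  3  2  2  3  3  4  5  6  7
 T  4  3  3  3  4  3  4  5  6
 C  5  4  4  4  4  4  4  5  6
 G  6  5  4  5  4  5  4  5  6

4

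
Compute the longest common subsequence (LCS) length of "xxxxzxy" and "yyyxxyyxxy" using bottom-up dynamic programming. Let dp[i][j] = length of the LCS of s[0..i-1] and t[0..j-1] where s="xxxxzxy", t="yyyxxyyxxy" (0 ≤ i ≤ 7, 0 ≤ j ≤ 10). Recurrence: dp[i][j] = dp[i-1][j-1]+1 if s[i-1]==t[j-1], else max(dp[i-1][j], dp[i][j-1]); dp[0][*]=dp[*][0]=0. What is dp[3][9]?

   ''  y  y  y  x  x  y  y  x  x  y
''  0  0  0  0  0  0  0  0  0  0  0
 x  0  0  0  0  1  1  1  1  1  1  1
 x  0  0  0  0  1  2  2  2  2  2  2
 x  0  0  0  0  1  2  2  2  3  3  3
 x  0  0  0  0  1  2  2  2  3  4  4
 z  0  0  0  0  1  2  2  2  3  4  4
 x  0  0  0  0  1  2  2  2  3  4  4
 y  0  1  1  1  1  2  3  3  3  4  5

3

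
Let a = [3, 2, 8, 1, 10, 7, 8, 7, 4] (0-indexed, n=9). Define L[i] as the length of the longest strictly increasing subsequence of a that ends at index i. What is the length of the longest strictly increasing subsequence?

   i    0    1    2    3    4    5    6    7    8
a[i]    3    2    8    1   10    7    8    7    4
L[i]    1    1    2    1    3    2    3    2    2

3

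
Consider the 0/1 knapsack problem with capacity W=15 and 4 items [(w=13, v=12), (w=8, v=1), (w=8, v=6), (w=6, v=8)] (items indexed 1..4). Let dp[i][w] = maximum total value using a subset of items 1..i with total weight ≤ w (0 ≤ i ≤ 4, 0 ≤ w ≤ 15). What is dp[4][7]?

i\w   0   1   2   3   4   5   6   7   8   9  10  11  12  13  14  15
  0   0   0   0   0   0   0   0   0   0   0   0   0   0   0   0   0
  1   0   0   0   0   0   0   0   0   0   0   0   0   0  12  12  12
  2   0   0   0   0   0   0   0   0   1   1   1   1   1  12  12  12
  3   0   0   0   0   0   0   0   0   6   6   6   6   6  12  12  12
  4   0   0   0   0   0   0   8   8   8   8   8   8   8  12  14  14

8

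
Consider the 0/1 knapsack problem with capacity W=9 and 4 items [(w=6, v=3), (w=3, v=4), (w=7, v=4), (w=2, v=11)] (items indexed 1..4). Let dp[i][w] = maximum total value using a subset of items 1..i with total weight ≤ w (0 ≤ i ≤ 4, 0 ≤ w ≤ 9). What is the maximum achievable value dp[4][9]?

15

i\w   0   1   2   3   4   5   6   7   8   9
  0   0   0   0   0   0   0   0   0   0   0
  1   0   0   0   0   0   0   3   3   3   3
  2   0   0   0   4   4   4   4   4   4   7
  3   0   0   0   4   4   4   4   4   4   7
  4   0   0  11  11  11  15  15  15  15  15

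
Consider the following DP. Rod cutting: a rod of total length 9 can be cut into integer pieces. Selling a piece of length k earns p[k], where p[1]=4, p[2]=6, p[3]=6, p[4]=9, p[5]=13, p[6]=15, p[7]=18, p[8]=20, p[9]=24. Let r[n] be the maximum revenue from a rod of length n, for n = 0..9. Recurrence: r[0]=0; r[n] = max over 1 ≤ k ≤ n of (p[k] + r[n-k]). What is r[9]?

   n    0    1    2    3    4    5    6    7    8    9
r[n]    0    4    8   12   16   20   24   28   32   36

36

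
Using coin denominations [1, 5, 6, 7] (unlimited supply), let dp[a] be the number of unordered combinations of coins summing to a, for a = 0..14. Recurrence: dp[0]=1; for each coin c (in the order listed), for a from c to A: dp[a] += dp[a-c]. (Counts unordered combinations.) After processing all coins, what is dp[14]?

after  coin     0     1     2     3     4     5     6     7     8     9    10    11    12    13    14
          1     1     1     1     1     1     1     1     1     1     1     1     1     1     1     1
          5     1     1     1     1     1     2     2     2     2     2     3     3     3     3     3
          6     1     1     1     1     1     2     3     3     3     3     4     5     6     6     6
          7     1     1     1     1     1     2     3     4     4     4     5     6     8     9    10

10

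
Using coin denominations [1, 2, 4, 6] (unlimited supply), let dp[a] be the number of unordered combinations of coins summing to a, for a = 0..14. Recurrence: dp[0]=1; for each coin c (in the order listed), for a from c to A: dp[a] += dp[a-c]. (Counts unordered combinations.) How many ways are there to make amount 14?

after  coin     0     1     2     3     4     5     6     7     8     9    10    11    12    13    14
          1     1     1     1     1     1     1     1     1     1     1     1     1     1     1     1
          2     1     1     2     2     3     3     4     4     5     5     6     6     7     7     8
          4     1     1     2     2     4     4     6     6     9     9    12    12    16    16    20
          6     1     1     2     2     4     4     7     7    11    11    16    16    23    23    31

31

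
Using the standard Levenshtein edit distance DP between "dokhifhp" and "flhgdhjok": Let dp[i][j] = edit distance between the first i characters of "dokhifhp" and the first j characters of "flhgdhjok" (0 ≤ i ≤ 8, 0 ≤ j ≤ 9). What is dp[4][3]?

   ''  f  l  h  g  d  h  j  o  k
''  0  1  2  3  4  5  6  7  8  9
 d  1  1  2  3  4  4  5  6  7  8
 o  2  2  2  3  4  5  5  6  6  7
 k  3  3  3  3  4  5  6  6  7  6
 h  4  4  4  3  4  5  5  6  7  7
 i  5  5  5  4  4  5  6  6  7  8
 f  6  5  6  5  5  5  6  7  7  8
 h  7  6  6  6  6  6  5  6  7  8
 p  8  7  7  7  7  7  6  6  7  8

3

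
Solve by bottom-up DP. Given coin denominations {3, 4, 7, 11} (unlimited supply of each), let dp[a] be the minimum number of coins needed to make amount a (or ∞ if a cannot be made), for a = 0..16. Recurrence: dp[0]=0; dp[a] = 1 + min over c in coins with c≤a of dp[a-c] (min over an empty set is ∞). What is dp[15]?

2

 a  0  1  2  3  4  5  6  7  8  9 10 11 12 13 14 15 16
dp  0  -  -  1  1  -  2  1  2  3  2  1  3  3  2  2  4
(- denotes ∞ / unreachable)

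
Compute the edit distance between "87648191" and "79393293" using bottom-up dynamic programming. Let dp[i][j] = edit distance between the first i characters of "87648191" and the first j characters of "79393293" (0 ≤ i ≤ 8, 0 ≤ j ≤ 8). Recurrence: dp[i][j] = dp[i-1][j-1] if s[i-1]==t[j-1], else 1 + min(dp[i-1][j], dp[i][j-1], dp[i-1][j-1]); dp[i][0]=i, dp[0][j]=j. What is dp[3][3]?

   ''  7  9  3  9  3  2  9  3
''  0  1  2  3  4  5  6  7  8
 8  1  1  2  3  4  5  6  7  8
 7  2  1  2  3  4  5  6  7  8
 6  3  2  2  3  4  5  6  7  8
 4  4  3  3  3  4  5  6  7  8
 8  5  4  4  4  4  5  6  7  8
 1  6  5  5  5  5  5  6  7  8
 9  7  6  5  6  5  6  6  6  7
 1  8  7  6  6  6  6  7  7  7

3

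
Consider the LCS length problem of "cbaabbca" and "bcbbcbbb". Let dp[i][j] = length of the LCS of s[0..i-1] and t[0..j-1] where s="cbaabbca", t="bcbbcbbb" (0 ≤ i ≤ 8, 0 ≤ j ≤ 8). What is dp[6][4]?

   ''  b  c  b  b  c  b  b  b
''  0  0  0  0  0  0  0  0  0
 c  0  0  1  1  1  1  1  1  1
 b  0  1  1  2  2  2  2  2  2
 a  0  1  1  2  2  2  2  2  2
 a  0  1  1  2  2  2  2  2  2
 b  0  1  1  2  3  3  3  3  3
 b  0  1  1  2  3  3  4  4  4
 c  0  1  2  2  3  4  4  4  4
 a  0  1  2  2  3  4  4  4  4

3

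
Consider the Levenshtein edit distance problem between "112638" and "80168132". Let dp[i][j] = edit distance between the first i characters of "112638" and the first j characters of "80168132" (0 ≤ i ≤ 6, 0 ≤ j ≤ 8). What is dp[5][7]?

   ''  8  0  1  6  8  1  3  2
''  0  1  2  3  4  5  6  7  8
 1  1  1  2  2  3  4  5  6  7
 1  2  2  2  2  3  4  4  5  6
 2  3  3  3  3  3  4  5  5  5
 6  4  4  4  4  3  4  5  6  6
 3  5  5  5  5  4  4  5  5  6
 8  6  5  6  6  5  4  5  6  6

5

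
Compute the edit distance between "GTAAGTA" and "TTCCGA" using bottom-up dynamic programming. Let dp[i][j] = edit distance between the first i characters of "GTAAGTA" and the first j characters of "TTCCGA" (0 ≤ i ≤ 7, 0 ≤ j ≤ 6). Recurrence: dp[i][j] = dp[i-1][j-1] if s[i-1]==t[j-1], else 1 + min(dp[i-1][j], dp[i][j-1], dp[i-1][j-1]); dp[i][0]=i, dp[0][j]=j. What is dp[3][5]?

4

   ''  T  T  C  C  G  A
''  0  1  2  3  4  5  6
 G  1  1  2  3  4  4  5
 T  2  1  1  2  3  4  5
 A  3  2  2  2  3  4  4
 A  4  3  3  3  3  4  4
 G  5  4  4  4  4  3  4
 T  6  5  4  5  5  4  4
 A  7  6  5  5  6  5  4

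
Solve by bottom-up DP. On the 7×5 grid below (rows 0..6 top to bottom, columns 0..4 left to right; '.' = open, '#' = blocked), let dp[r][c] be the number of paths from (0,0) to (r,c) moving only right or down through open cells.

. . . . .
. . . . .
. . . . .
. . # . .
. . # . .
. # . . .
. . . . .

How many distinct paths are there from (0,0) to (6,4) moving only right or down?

r\c   0   1   2   3   4
  0   1   1   1   1   1
  1   1   2   3   4   5
  2   1   3   6  10  15
  3   1   4   0  10  25
  4   1   5   0  10  35
  5   1   0   0  10  45
  6   1   1   1  11  56

56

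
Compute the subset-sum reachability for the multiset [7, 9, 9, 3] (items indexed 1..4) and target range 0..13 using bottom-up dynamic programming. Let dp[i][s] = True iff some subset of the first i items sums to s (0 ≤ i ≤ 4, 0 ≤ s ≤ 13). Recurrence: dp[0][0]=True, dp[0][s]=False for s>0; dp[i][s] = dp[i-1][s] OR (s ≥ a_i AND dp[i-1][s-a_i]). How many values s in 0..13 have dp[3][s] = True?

i\s   0   1   2   3   4   5   6   7   8   9  10  11  12  13
  0   T   F   F   F   F   F   F   F   F   F   F   F   F   F
  1   T   F   F   F   F   F   F   T   F   F   F   F   F   F
  2   T   F   F   F   F   F   F   T   F   T   F   F   F   F
  3   T   F   F   F   F   F   F   T   F   T   F   F   F   F
  4   T   F   F   T   F   F   F   T   F   T   T   F   T   F

3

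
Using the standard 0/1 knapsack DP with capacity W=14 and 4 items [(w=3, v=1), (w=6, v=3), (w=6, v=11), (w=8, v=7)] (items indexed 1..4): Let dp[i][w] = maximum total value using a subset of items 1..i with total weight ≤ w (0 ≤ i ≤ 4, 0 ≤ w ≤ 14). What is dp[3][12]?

14

i\w   0   1   2   3   4   5   6   7   8   9  10  11  12  13  14
  0   0   0   0   0   0   0   0   0   0   0   0   0   0   0   0
  1   0   0   0   1   1   1   1   1   1   1   1   1   1   1   1
  2   0   0   0   1   1   1   3   3   3   4   4   4   4   4   4
  3   0   0   0   1   1   1  11  11  11  12  12  12  14  14  14
  4   0   0   0   1   1   1  11  11  11  12  12  12  14  14  18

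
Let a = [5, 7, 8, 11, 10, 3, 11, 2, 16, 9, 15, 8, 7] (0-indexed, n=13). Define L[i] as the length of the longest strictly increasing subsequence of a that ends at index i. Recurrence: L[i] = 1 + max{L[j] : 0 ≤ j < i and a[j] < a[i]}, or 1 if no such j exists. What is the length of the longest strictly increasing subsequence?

6

   i    0    1    2    3    4    5    6    7    8    9   10   11   12
a[i]    5    7    8   11   10    3   11    2   16    9   15    8    7
L[i]    1    2    3    4    4    1    5    1    6    4    6    3    2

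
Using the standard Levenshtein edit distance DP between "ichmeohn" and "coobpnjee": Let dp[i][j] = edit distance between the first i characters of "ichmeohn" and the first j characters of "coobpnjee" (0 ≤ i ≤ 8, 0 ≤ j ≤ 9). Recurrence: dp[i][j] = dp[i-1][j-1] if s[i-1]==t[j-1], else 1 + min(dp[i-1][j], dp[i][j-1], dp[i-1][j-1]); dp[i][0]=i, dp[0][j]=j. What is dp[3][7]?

   ''  c  o  o  b  p  n  j  e  e
''  0  1  2  3  4  5  6  7  8  9
 i  1  1  2  3  4  5  6  7  8  9
 c  2  1  2  3  4  5  6  7  8  9
 h  3  2  2  3  4  5  6  7  8  9
 m  4  3  3  3  4  5  6  7  8  9
 e  5  4  4  4  4  5  6  7  7  8
 o  6  5  4  4  5  5  6  7  8  8
 h  7  6  5  5  5  6  6  7  8  9
 n  8  7  6  6  6  6  6  7  8  9

7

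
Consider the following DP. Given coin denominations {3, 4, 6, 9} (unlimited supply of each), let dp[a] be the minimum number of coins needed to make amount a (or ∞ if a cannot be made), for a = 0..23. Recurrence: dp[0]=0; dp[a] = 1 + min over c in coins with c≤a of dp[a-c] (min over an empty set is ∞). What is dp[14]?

 a  0  1  2  3  4  5  6  7  8  9 10 11 12 13 14 15 16 17 18 19 20 21 22 23
dp  0  -  -  1  1  -  1  2  2  1  2  3  2  2  3  2  3  3  2  3  4  3  3  4
(- denotes ∞ / unreachable)

3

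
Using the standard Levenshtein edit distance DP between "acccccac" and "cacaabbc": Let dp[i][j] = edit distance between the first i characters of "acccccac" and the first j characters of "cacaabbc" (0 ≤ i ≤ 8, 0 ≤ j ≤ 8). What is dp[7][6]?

   ''  c  a  c  a  a  b  b  c
''  0  1  2  3  4  5  6  7  8
 a  1  1  1  2  3  4  5  6  7
 c  2  1  2  1  2  3  4  5  6
 c  3  2  2  2  2  3  4  5  5
 c  4  3  3  2  3  3  4  5  5
 c  5  4  4  3  3  4  4  5  5
 c  6  5  5  4  4  4  5  5  5
 a  7  6  5  5  4  4  5  6  6
 c  8  7  6  5  5  5  5  6  6

5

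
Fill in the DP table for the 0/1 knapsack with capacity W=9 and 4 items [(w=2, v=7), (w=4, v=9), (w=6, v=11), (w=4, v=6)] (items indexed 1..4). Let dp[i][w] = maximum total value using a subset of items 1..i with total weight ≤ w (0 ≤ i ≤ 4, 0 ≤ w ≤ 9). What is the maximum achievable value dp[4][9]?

18

i\w   0   1   2   3   4   5   6   7   8   9
  0   0   0   0   0   0   0   0   0   0   0
  1   0   0   7   7   7   7   7   7   7   7
  2   0   0   7   7   9   9  16  16  16  16
  3   0   0   7   7   9   9  16  16  18  18
  4   0   0   7   7   9   9  16  16  18  18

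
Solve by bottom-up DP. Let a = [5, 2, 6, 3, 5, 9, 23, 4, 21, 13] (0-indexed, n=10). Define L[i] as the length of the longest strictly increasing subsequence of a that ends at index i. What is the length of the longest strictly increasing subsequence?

5

   i    0    1    2    3    4    5    6    7    8    9
a[i]    5    2    6    3    5    9   23    4   21   13
L[i]    1    1    2    2    3    4    5    3    5    5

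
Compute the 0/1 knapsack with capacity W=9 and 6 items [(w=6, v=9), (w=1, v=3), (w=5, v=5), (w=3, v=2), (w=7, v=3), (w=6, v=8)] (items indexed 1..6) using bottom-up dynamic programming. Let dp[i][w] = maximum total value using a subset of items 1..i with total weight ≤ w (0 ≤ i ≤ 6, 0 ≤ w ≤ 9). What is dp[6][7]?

i\w   0   1   2   3   4   5   6   7   8   9
  0   0   0   0   0   0   0   0   0   0   0
  1   0   0   0   0   0   0   9   9   9   9
  2   0   3   3   3   3   3   9  12  12  12
  3   0   3   3   3   3   5   9  12  12  12
  4   0   3   3   3   5   5   9  12  12  12
  5   0   3   3   3   5   5   9  12  12  12
  6   0   3   3   3   5   5   9  12  12  12

12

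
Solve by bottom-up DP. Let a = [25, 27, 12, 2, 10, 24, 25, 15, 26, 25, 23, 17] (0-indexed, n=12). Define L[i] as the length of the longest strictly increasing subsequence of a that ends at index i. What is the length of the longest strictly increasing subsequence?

   i    0    1    2    3    4    5    6    7    8    9   10   11
a[i]   25   27   12    2   10   24   25   15   26   25   23   17
L[i]    1    2    1    1    2    3    4    3    5    4    4    4

5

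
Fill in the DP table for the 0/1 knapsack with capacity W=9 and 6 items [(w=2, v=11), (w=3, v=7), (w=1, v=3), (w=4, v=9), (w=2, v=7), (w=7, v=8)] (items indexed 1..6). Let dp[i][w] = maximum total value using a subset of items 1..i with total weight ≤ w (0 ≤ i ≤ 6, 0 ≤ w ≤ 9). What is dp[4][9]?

27

i\w   0   1   2   3   4   5   6   7   8   9
  0   0   0   0   0   0   0   0   0   0   0
  1   0   0  11  11  11  11  11  11  11  11
  2   0   0  11  11  11  18  18  18  18  18
  3   0   3  11  14  14  18  21  21  21  21
  4   0   3  11  14  14  18  21  23  23  27
  5   0   3  11  14  18  21  21  25  28  30
  6   0   3  11  14  18  21  21  25  28  30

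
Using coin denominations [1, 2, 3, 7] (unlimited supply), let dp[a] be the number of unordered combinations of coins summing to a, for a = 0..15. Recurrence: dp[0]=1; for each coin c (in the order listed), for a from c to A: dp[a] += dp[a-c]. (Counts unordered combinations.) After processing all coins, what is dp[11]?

20

after  coin     0     1     2     3     4     5     6     7     8     9    10    11    12    13    14    15
          1     1     1     1     1     1     1     1     1     1     1     1     1     1     1     1     1
          2     1     1     2     2     3     3     4     4     5     5     6     6     7     7     8     8
          3     1     1     2     3     4     5     7     8    10    12    14    16    19    21    24    27
          7     1     1     2     3     4     5     7     9    11    14    17    20    24    28    33    38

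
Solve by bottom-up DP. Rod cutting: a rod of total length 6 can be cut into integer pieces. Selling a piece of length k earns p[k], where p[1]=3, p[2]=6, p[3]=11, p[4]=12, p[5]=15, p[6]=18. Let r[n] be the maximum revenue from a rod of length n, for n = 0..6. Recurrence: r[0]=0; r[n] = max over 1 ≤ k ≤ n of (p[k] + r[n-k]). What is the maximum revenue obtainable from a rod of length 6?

   n    0    1    2    3    4    5    6
r[n]    0    3    6   11   14   17   22

22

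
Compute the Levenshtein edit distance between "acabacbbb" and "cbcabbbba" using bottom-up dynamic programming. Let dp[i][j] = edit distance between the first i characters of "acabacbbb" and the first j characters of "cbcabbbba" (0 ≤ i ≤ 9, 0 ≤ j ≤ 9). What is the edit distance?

5

   ''  c  b  c  a  b  b  b  b  a
''  0  1  2  3  4  5  6  7  8  9
 a  1  1  2  3  3  4  5  6  7  8
 c  2  1  2  2  3  4  5  6  7  8
 a  3  2  2  3  2  3  4  5  6  7
 b  4  3  2  3  3  2  3  4  5  6
 a  5  4  3  3  3  3  3  4  5  5
 c  6  5  4  3  4  4  4  4  5  6
 b  7  6  5  4  4  4  4  4  4  5
 b  8  7  6  5  5  4  4  4  4  5
 b  9  8  7  6  6  5  4  4  4  5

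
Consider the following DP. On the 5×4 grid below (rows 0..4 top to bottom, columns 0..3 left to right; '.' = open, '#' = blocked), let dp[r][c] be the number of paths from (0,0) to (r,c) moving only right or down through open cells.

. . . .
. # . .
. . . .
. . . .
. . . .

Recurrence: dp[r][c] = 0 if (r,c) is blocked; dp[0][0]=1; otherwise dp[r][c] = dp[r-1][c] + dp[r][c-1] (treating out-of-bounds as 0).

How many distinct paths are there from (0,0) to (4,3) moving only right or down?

r\c   0   1   2   3
  0   1   1   1   1
  1   1   0   1   2
  2   1   1   2   4
  3   1   2   4   8
  4   1   3   7  15

15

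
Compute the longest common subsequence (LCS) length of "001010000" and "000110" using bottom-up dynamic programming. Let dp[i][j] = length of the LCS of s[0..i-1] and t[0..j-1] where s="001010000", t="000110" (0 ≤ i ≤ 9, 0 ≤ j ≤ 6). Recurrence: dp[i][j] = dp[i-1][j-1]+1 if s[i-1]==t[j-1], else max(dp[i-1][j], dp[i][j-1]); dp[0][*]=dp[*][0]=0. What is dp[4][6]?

   ''  0  0  0  1  1  0
''  0  0  0  0  0  0  0
 0  0  1  1  1  1  1  1
 0  0  1  2  2  2  2  2
 1  0  1  2  2  3  3  3
 0  0  1  2  3  3  3  4
 1  0  1  2  3  4  4  4
 0  0  1  2  3  4  4  5
 0  0  1  2  3  4  4  5
 0  0  1  2  3  4  4  5
 0  0  1  2  3  4  4  5

4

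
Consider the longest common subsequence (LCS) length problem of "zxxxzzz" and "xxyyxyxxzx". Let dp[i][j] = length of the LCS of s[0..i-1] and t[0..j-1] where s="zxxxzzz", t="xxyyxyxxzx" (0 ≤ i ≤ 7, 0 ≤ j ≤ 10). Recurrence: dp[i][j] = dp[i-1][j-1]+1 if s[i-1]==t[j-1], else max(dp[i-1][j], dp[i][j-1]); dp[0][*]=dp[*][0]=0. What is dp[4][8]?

3

   ''  x  x  y  y  x  y  x  x  z  x
''  0  0  0  0  0  0  0  0  0  0  0
 z  0  0  0  0  0  0  0  0  0  1  1
 x  0  1  1  1  1  1  1  1  1  1  2
 x  0  1  2  2  2  2  2  2  2  2  2
 x  0  1  2  2  2  3  3  3  3  3  3
 z  0  1  2  2  2  3  3  3  3  4  4
 z  0  1  2  2  2  3  3  3  3  4  4
 z  0  1  2  2  2  3  3  3  3  4  4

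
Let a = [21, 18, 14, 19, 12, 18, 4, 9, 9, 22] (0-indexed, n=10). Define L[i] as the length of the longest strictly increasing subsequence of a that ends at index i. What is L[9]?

3

   i    0    1    2    3    4    5    6    7    8    9
a[i]   21   18   14   19   12   18    4    9    9   22
L[i]    1    1    1    2    1    2    1    2    2    3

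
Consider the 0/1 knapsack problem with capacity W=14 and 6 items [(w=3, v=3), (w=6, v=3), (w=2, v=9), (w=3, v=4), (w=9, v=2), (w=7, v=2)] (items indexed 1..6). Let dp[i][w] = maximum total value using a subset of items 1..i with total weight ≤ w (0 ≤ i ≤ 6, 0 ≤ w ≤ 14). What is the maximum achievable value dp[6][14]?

19

i\w   0   1   2   3   4   5   6   7   8   9  10  11  12  13  14
  0   0   0   0   0   0   0   0   0   0   0   0   0   0   0   0
  1   0   0   0   3   3   3   3   3   3   3   3   3   3   3   3
  2   0   0   0   3   3   3   3   3   3   6   6   6   6   6   6
  3   0   0   9   9   9  12  12  12  12  12  12  15  15  15  15
  4   0   0   9   9   9  13  13  13  16  16  16  16  16  16  19
  5   0   0   9   9   9  13  13  13  16  16  16  16  16  16  19
  6   0   0   9   9   9  13  13  13  16  16  16  16  16  16  19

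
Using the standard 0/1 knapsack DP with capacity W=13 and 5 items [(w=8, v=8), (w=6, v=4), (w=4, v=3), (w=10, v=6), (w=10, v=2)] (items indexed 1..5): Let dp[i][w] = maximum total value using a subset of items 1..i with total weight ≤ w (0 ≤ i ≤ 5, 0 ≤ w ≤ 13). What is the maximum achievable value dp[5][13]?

i\w   0   1   2   3   4   5   6   7   8   9  10  11  12  13
  0   0   0   0   0   0   0   0   0   0   0   0   0   0   0
  1   0   0   0   0   0   0   0   0   8   8   8   8   8   8
  2   0   0   0   0   0   0   4   4   8   8   8   8   8   8
  3   0   0   0   0   3   3   4   4   8   8   8   8  11  11
  4   0   0   0   0   3   3   4   4   8   8   8   8  11  11
  5   0   0   0   0   3   3   4   4   8   8   8   8  11  11

11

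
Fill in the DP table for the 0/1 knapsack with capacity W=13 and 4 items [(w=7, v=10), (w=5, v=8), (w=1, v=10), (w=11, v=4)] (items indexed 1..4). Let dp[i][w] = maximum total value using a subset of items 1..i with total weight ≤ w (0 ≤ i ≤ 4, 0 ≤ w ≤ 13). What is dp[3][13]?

28

i\w   0   1   2   3   4   5   6   7   8   9  10  11  12  13
  0   0   0   0   0   0   0   0   0   0   0   0   0   0   0
  1   0   0   0   0   0   0   0  10  10  10  10  10  10  10
  2   0   0   0   0   0   8   8  10  10  10  10  10  18  18
  3   0  10  10  10  10  10  18  18  20  20  20  20  20  28
  4   0  10  10  10  10  10  18  18  20  20  20  20  20  28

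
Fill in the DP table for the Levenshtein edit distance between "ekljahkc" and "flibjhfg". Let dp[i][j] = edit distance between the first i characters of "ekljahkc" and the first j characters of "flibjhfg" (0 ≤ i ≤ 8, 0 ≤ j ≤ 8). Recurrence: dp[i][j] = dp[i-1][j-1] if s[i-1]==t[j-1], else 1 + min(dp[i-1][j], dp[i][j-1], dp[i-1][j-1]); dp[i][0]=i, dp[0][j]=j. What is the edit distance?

7

   ''  f  l  i  b  j  h  f  g
''  0  1  2  3  4  5  6  7  8
 e  1  1  2  3  4  5  6  7  8
 k  2  2  2  3  4  5  6  7  8
 l  3  3  2  3  4  5  6  7  8
 j  4  4  3  3  4  4  5  6  7
 a  5  5  4  4  4  5  5  6  7
 h  6  6  5  5  5  5  5  6  7
 k  7  7  6  6  6  6  6  6  7
 c  8  8  7  7  7  7  7  7  7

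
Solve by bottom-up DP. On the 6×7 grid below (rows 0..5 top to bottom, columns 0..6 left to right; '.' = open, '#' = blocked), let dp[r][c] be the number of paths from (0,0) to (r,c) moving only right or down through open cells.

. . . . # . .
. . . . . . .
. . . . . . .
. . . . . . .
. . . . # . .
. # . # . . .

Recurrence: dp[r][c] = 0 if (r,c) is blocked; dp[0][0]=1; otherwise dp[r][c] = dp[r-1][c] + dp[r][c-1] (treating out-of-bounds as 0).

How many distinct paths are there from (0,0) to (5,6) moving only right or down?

r\c   0   1   2   3   4   5   6
  0   1   1   1   1   0   0   0
  1   1   2   3   4   4   4   4
  2   1   3   6  10  14  18  22
  3   1   4  10  20  34  52  74
  4   1   5  15  35   0  52 126
  5   1   0  15   0   0  52 178

178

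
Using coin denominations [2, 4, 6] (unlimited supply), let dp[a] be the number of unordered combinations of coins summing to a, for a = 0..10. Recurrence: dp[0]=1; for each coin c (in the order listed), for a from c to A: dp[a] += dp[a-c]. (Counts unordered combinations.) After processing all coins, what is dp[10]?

after  coin     0     1     2     3     4     5     6     7     8     9    10
          2     1     0     1     0     1     0     1     0     1     0     1
          4     1     0     1     0     2     0     2     0     3     0     3
          6     1     0     1     0     2     0     3     0     4     0     5

5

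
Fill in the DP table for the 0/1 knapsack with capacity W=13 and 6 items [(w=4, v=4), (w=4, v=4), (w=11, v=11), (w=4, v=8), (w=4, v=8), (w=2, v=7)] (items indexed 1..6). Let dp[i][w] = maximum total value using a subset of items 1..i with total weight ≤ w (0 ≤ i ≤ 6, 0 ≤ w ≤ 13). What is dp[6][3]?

7

i\w   0   1   2   3   4   5   6   7   8   9  10  11  12  13
  0   0   0   0   0   0   0   0   0   0   0   0   0   0   0
  1   0   0   0   0   4   4   4   4   4   4   4   4   4   4
  2   0   0   0   0   4   4   4   4   8   8   8   8   8   8
  3   0   0   0   0   4   4   4   4   8   8   8  11  11  11
  4   0   0   0   0   8   8   8   8  12  12  12  12  16  16
  5   0   0   0   0   8   8   8   8  16  16  16  16  20  20
  6   0   0   7   7   8   8  15  15  16  16  23  23  23  23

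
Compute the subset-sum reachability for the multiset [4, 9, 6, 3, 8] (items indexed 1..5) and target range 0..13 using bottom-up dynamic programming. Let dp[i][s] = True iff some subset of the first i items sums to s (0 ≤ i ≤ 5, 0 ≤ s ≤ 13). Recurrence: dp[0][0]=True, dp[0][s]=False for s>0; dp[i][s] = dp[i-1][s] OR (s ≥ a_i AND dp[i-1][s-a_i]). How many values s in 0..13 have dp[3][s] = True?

i\s   0   1   2   3   4   5   6   7   8   9  10  11  12  13
  0   T   F   F   F   F   F   F   F   F   F   F   F   F   F
  1   T   F   F   F   T   F   F   F   F   F   F   F   F   F
  2   T   F   F   F   T   F   F   F   F   T   F   F   F   T
  3   T   F   F   F   T   F   T   F   F   T   T   F   F   T
  4   T   F   F   T   T   F   T   T   F   T   T   F   T   T
  5   T   F   F   T   T   F   T   T   T   T   T   T   T   T

6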